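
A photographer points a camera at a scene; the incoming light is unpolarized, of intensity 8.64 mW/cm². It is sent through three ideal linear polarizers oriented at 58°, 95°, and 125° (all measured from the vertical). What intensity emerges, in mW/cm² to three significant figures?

Unpolarized light through the first polarizer → I₁ = 8.64 mW/cm²/2 = 4.32 mW/cm², polarized at 58°.
I₂ = I₁ · cos²(37°) = 4.32 · 0.6378 = 2.755 mW/cm².
I₃ = I₂ · cos²(30°) = 2.755 · 0.75 = 2.067 mW/cm².

I ≈ 2.07 mW/cm²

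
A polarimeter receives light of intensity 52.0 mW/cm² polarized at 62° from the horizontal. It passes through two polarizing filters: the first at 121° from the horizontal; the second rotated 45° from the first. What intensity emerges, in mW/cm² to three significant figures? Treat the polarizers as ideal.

I ≈ 6.90 mW/cm²

I₁ = 52.0 mW/cm² · cos²(59°) = 13.79 mW/cm².
I₂ = I₁ · cos²(45°) = 13.79 · 0.5 = 6.897 mW/cm².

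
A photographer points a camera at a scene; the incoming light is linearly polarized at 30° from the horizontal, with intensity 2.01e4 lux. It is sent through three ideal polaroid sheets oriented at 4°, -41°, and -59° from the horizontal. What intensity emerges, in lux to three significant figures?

I₁ = 2.01e4 lux · cos²(26°) = 1.624e+04 lux.
I₂ = I₁ · cos²(45°) = 1.624e+04 · 0.5 = 8119 lux.
I₃ = I₂ · cos²(18°) = 8119 · 0.9045 = 7343 lux.

I ≈ 7340 lux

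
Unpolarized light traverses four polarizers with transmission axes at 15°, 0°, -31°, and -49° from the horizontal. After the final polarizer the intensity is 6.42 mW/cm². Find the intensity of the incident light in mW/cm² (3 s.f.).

I₀ ≈ 20.7 mW/cm²

Unpolarized light through the first polarizer → I₁ = ½ I₀, now polarized at 15°.
I₂ = I₁ cos²(0° − 15°) = 0.5 I₀ · cos²(15°) = 0.4665 I₀.
I₃ = I₂ cos²(-31° − 0°) = 0.4665 I₀ · cos²(31°) = 0.3428 I₀.
I₄ = I₃ cos²(-49° + 31°) = 0.3428 I₀ · cos²(18°) = 0.31 I₀.
So 6.42 mW/cm² = 0.31 I₀, giving I₀ = 6.42/0.31 = 20.71 mW/cm².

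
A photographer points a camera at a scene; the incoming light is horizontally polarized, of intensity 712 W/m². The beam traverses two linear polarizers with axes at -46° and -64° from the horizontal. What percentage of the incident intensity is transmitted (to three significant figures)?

≈ 43.6%

By Malus's law, I₁ = 712 W/m² · cos²(46°) = 343.6 W/m².
I₂ = I₁ · cos²(18°) = 343.6 · 0.9045 = 310.8 W/m².
That is 43.65% of the incident intensity.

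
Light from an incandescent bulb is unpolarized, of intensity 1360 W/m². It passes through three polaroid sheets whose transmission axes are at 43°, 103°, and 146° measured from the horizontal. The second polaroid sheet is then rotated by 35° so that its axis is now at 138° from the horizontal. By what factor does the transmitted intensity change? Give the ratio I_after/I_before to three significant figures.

I_new/I_old ≈ 0.0557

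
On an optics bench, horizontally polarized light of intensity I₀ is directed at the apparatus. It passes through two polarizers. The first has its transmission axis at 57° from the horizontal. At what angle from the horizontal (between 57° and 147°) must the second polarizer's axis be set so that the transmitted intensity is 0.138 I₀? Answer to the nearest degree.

I₁ = I₀ cos²(57° − 0°) = I₀ cos²(57°) = 0.2966 I₀.
Need I₂/I₀ = 0.138, so cos²(θ − 57°) = 0.138 / 0.2966 = 0.4652.
θ − 57° = arccos(√0.4652) = 47.0°, giving θ ≈ 57 + 47.0 = 104.0°.

θ ≈ 104°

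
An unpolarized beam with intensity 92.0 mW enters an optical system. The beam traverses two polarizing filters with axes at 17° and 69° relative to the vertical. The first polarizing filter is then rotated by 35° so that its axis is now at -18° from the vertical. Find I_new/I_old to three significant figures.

Before rotation:
Unpolarized light through the first polarizer → I₁ = ½ I₀, now polarized at 17°.
I₂ = I₁ cos²(69° − 17°) = 0.5 I₀ · cos²(52°) = 0.1895 I₀.
After rotation:
Unpolarized light through the first polarizer → I₁ = ½ I₀, now polarized at -18°.
I₂ = I₁ cos²(69° + 18°) = 0.5 I₀ · cos²(87°) = 0.00137 I₀.
Ratio = 0.00137 / 0.1895 = 0.007226.

I_new/I_old ≈ 0.00723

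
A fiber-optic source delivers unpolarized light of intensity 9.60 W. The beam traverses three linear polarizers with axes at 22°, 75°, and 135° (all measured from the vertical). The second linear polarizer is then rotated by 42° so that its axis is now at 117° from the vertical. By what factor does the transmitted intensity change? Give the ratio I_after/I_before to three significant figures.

Before rotation:
Unpolarized light through the first polarizer → I₁ = ½ I₀, now polarized at 22°.
I₂ = I₁ cos²(75° − 22°) = 0.5 I₀ · cos²(53°) = 0.1811 I₀.
I₃ = I₂ cos²(135° − 75°) = 0.1811 I₀ · cos²(60°) = 0.04527 I₀.
After rotation:
Unpolarized light through the first polarizer → I₁ = ½ I₀, now polarized at 22°.
Angle between axes 1 and 2: 85°. I₂ = 0.5 I₀ · cos²(85°) = 0.003798 I₀.
I₃ = I₂ cos²(135° − 117°) = 0.003798 I₀ · cos²(18°) = 0.003435 I₀.
Ratio = 0.003435 / 0.04527 = 0.07588.

I_new/I_old ≈ 0.0759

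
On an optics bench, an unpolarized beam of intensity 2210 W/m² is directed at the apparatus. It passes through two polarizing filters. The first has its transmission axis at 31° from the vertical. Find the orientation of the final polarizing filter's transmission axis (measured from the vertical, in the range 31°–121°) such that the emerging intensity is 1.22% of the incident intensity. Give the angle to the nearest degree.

Unpolarized light through the first polarizer → I₁ = ½ I₀, now polarized at 31°.
Need I₂/I₀ = 0.0122, so cos²(θ − 31°) = 0.0122 / 0.5 = 0.0244.
θ − 31° = arccos(√0.0244) = 81.0°, giving θ ≈ 31 + 81.0 = 112.0°.

θ ≈ 112°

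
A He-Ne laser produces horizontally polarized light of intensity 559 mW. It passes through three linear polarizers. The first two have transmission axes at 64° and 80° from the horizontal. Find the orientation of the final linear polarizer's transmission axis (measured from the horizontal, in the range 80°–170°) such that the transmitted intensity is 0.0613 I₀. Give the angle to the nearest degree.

I₁ = I₀ cos²(64° − 0°) = I₀ cos²(64°) = 0.1922 I₀.
I₂ = I₁ cos²(80° − 64°) = 0.1922 I₀ · cos²(16°) = 0.1776 I₀.
Need I₃/I₀ = 0.0613, so cos²(θ − 80°) = 0.0613 / 0.1776 = 0.3452.
θ − 80° = arccos(√0.3452) = 54.0°, giving θ ≈ 80 + 54.0 = 134.0°.

θ ≈ 134°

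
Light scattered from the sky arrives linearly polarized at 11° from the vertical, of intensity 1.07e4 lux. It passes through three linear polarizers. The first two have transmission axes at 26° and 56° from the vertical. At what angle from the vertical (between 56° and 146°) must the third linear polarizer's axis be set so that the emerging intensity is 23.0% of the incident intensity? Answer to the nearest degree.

θ ≈ 111°

I₁ = I₀ cos²(26° − 11°) = I₀ cos²(15°) = 0.933 I₀.
I₂ = I₁ cos²(56° − 26°) = 0.933 I₀ · cos²(30°) = 0.6998 I₀.
Need I₃/I₀ = 0.23, so cos²(θ − 56°) = 0.23 / 0.6998 = 0.3287.
θ − 56° = arccos(√0.3287) = 55.0°, giving θ ≈ 56 + 55.0 = 111.0°.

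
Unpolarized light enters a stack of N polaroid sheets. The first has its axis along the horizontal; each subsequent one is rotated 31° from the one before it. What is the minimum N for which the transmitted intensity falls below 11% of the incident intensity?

First polarizer halves the unpolarized light: factor 1/2.
Each further stage multiplies by cos²(31°) = 0.7347.
After N polarizers: T = 0.5·0.7347^(N−1). Require T < 0.11 ⇒ N−1 > ln(0.11/0.5)/ln(0.7347) = 4.91, so N−1 ≥ 5 and N = 6.
Check: N=6 gives T = 0.1071 < 0.11; N=5 gives T = 0.1457.

N = 6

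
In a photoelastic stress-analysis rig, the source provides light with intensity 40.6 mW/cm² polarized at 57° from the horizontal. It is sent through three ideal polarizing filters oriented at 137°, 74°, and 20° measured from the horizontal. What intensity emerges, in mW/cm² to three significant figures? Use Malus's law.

I ≈ 0.0872 mW/cm²

By Malus's law, I₁ = 40.6 mW/cm² · cos²(80°) = 1.224 mW/cm².
I₂ = I₁ · cos²(63°) = 1.224 · 0.2061 = 0.2523 mW/cm².
I₃ = I₂ · cos²(54°) = 0.2523 · 0.3455 = 0.08718 mW/cm².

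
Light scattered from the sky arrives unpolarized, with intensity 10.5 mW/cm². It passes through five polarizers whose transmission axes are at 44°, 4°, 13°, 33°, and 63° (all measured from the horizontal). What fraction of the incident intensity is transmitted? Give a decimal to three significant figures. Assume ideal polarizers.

I/I₀ ≈ 0.190

Unpolarized light through the first polarizer → I₁ = 10.5 mW/cm²/2 = 5.25 mW/cm², polarized at 44°.
I₂ = I₁ · cos²(40°) = 5.25 · 0.5868 = 3.081 mW/cm².
I₃ = I₂ · cos²(9°) = 3.081 · 0.9755 = 3.005 mW/cm².
I₄ = I₃ · cos²(20°) = 3.005 · 0.883 = 2.654 mW/cm².
I₅ = I₄ · cos²(30°) = 2.654 · 0.75 = 1.99 mW/cm².
Transmitted fraction = 0.1896.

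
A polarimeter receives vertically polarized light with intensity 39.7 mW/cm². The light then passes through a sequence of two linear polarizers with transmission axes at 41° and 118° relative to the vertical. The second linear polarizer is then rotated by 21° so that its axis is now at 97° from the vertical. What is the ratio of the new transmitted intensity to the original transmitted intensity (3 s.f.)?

I_new/I_old ≈ 6.18

Before rotation:
I₁ = I₀ cos²(41° − 0°) = I₀ cos²(41°) = 0.5696 I₀.
I₂ = I₁ cos²(118° − 41°) = 0.5696 I₀ · cos²(77°) = 0.02882 I₀.
After rotation:
I₁ = I₀ cos²(41° − 0°) = I₀ cos²(41°) = 0.5696 I₀.
I₂ = I₁ cos²(97° − 41°) = 0.5696 I₀ · cos²(56°) = 0.1781 I₀.
Ratio = 0.1781 / 0.02882 = 6.179.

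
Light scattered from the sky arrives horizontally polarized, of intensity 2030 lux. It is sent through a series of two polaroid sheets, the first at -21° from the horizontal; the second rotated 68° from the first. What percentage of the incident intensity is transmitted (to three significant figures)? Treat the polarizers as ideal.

I₁ = 2030 lux · cos²(21°) = 1769 lux.
I₂ = I₁ · cos²(68°) = 1769 · 0.1403 = 248.3 lux.
That is 12.23% of the incident intensity.

≈ 12.2%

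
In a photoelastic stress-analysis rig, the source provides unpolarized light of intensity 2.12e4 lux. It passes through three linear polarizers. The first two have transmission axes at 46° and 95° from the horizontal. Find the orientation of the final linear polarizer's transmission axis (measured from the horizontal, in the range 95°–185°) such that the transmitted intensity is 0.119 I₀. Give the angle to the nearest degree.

θ ≈ 137°

Unpolarized light through the first polarizer → I₁ = ½ I₀, now polarized at 46°.
I₂ = I₁ cos²(95° − 46°) = 0.5 I₀ · cos²(49°) = 0.2152 I₀.
Need I₃/I₀ = 0.119, so cos²(θ − 95°) = 0.119 / 0.2152 = 0.553.
θ − 95° = arccos(√0.553) = 42.0°, giving θ ≈ 95 + 42.0 = 137.0°.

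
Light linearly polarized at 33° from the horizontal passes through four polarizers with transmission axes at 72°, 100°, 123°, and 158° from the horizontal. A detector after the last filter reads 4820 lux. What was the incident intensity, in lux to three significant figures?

I₀ ≈ 1.80e4 lux

I₁ = I₀ cos²(72° − 33°) = I₀ cos²(39°) = 0.604 I₀.
I₂ = I₁ cos²(100° − 72°) = 0.604 I₀ · cos²(28°) = 0.4708 I₀.
I₃ = I₂ cos²(123° − 100°) = 0.4708 I₀ · cos²(23°) = 0.399 I₀.
I₄ = I₃ cos²(158° − 123°) = 0.399 I₀ · cos²(35°) = 0.2677 I₀.
So 4820 lux = 0.2677 I₀, giving I₀ = 4820/0.2677 = 1.8e+04 lux.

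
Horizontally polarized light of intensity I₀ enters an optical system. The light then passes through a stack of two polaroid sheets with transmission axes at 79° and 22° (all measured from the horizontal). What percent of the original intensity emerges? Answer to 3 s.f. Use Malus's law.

≈ 1.08%

By Malus's law, I₁ = I₀ cos²(79° − 0°) = I₀ cos²(79°) = 0.03641 I₀.
I₂ = I₁ cos²(22° − 79°) = 0.03641 I₀ · cos²(57°) = 0.0108 I₀.
That is 1.08% of the incident intensity.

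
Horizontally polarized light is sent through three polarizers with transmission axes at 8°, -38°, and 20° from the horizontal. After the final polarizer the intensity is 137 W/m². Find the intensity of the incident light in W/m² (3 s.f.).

By Malus's law, I₁ = I₀ cos²(8° − 0°) = I₀ cos²(8°) = 0.9806 I₀.
I₂ = I₁ cos²(-38° − 8°) = 0.9806 I₀ · cos²(46°) = 0.4732 I₀.
I₃ = I₂ cos²(20° + 38°) = 0.4732 I₀ · cos²(58°) = 0.1329 I₀.
So 137 W/m² = 0.1329 I₀, giving I₀ = 137/0.1329 = 1031 W/m².

I₀ ≈ 1030 W/m²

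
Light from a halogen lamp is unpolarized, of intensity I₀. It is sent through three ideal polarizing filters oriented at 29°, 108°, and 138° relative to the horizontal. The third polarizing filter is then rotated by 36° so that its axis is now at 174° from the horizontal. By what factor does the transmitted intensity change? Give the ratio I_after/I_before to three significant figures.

Before rotation:
Unpolarized light through the first polarizer → I₁ = ½ I₀, now polarized at 29°.
I₂ = I₁ cos²(108° − 29°) = 0.5 I₀ · cos²(79°) = 0.0182 I₀.
I₃ = I₂ cos²(138° − 108°) = 0.0182 I₀ · cos²(30°) = 0.01365 I₀.
After rotation:
Unpolarized light through the first polarizer → I₁ = ½ I₀, now polarized at 29°.
I₂ = I₁ cos²(108° − 29°) = 0.5 I₀ · cos²(79°) = 0.0182 I₀.
I₃ = I₂ cos²(174° − 108°) = 0.0182 I₀ · cos²(66°) = 0.003012 I₀.
Ratio = 0.003012 / 0.01365 = 0.2206.

I_new/I_old ≈ 0.221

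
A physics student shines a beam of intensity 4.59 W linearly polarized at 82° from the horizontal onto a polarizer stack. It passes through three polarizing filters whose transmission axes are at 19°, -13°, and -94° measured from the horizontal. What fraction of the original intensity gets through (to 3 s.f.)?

I₁ = 4.59 W · cos²(63°) = 0.946 W.
I₂ = I₁ · cos²(32°) = 0.946 · 0.7192 = 0.6804 W.
I₃ = I₂ · cos²(81°) = 0.6804 · 0.02447 = 0.01665 W.
Transmitted fraction = 0.003627.

I/I₀ ≈ 0.00363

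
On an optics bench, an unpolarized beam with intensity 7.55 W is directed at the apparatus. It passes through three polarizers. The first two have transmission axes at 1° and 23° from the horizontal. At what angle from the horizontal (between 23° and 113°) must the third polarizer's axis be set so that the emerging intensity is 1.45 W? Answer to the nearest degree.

Unpolarized light through the first polarizer → I₁ = ½ I₀, now polarized at 1°.
I₂ = I₁ cos²(23° − 1°) = 0.5 I₀ · cos²(22°) = 0.4298 I₀.
Target fraction: 1.45 / 7.55 W = 0.1921 of I₀.
Need I₃/I₀ = 0.1921, so cos²(θ − 23°) = 0.1921 / 0.4298 = 0.4468.
θ − 23° = arccos(√0.4468) = 48.1°, giving θ ≈ 23 + 48.1 = 71.1°.

θ ≈ 71°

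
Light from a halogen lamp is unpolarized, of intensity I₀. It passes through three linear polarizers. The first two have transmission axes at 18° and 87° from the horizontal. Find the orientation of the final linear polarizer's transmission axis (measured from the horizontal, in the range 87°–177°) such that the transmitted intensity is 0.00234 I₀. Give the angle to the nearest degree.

Unpolarized light through the first polarizer → I₁ = ½ I₀, now polarized at 18°.
I₂ = I₁ cos²(87° − 18°) = 0.5 I₀ · cos²(69°) = 0.06421 I₀.
Need I₃/I₀ = 0.00234, so cos²(θ − 87°) = 0.00234 / 0.06421 = 0.03644.
θ − 87° = arccos(√0.03644) = 79.0°, giving θ ≈ 87 + 79.0 = 166.0°.

θ ≈ 166°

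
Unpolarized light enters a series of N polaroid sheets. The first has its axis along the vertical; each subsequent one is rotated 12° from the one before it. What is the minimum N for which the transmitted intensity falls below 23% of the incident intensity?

N = 19

First polarizer halves the unpolarized light: factor 1/2.
Each further stage multiplies by cos²(12°) = 0.9568.
After N polarizers: T = 0.5·0.9568^(N−1). Require T < 0.23 ⇒ N−1 > ln(0.23/0.5)/ln(0.9568) = 17.57, so N−1 ≥ 18 and N = 19.
Check: N=19 gives T = 0.2257 < 0.23; N=18 gives T = 0.2359.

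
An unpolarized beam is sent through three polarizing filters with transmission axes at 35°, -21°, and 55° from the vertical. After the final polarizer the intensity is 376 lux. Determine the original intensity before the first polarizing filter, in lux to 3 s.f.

I₀ ≈ 4.11e4 lux

Unpolarized light through the first polarizer → I₁ = ½ I₀, now polarized at 35°.
I₂ = I₁ cos²(-21° − 35°) = 0.5 I₀ · cos²(56°) = 0.1563 I₀.
I₃ = I₂ cos²(55° + 21°) = 0.1563 I₀ · cos²(76°) = 0.00915 I₀.
So 376 lux = 0.00915 I₀, giving I₀ = 376/0.00915 = 4.109e+04 lux.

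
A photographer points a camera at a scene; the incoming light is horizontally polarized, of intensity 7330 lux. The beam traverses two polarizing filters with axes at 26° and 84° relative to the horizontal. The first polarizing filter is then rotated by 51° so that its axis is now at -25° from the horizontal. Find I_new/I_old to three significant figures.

I_new/I_old ≈ 0.384

Before rotation:
I₁ = I₀ cos²(26° − 0°) = I₀ cos²(26°) = 0.8078 I₀.
I₂ = I₁ cos²(84° − 26°) = 0.8078 I₀ · cos²(58°) = 0.2269 I₀.
After rotation:
I₁ = I₀ cos²(-25° − 0°) = I₀ cos²(25°) = 0.8214 I₀.
Angle between axes 1 and 2: 71°. I₂ = 0.8214 I₀ · cos²(71°) = 0.08706 I₀.
Ratio = 0.08706 / 0.2269 = 0.3838.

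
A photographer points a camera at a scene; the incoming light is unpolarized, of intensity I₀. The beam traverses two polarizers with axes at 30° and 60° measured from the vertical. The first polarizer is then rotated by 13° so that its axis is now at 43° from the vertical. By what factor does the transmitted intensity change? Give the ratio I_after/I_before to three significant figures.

I_new/I_old ≈ 1.22

Before rotation:
Unpolarized light through the first polarizer → I₁ = ½ I₀, now polarized at 30°.
I₂ = I₁ cos²(60° − 30°) = 0.5 I₀ · cos²(30°) = 0.375 I₀.
After rotation:
Unpolarized light through the first polarizer → I₁ = ½ I₀, now polarized at 43°.
I₂ = I₁ cos²(60° − 43°) = 0.5 I₀ · cos²(17°) = 0.4573 I₀.
Ratio = 0.4573 / 0.375 = 1.219.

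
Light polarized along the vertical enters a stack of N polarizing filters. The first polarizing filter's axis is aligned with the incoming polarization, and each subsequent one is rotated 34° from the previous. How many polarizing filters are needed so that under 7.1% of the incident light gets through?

N = 9

First polarizer is aligned with the polarization: full transmission.
Each further stage multiplies by cos²(34°) = 0.6873.
After N polarizers: T = 0.6873^(N−1). Require T < 0.071 ⇒ N−1 > ln(0.071)/ln(0.6873) = 7.05, so N−1 ≥ 8 and N = 9.
Check: N=9 gives T = 0.0498 < 0.071; N=8 gives T = 0.07245.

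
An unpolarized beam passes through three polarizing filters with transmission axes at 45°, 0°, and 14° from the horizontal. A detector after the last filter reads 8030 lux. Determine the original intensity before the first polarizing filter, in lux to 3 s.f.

Unpolarized light through the first polarizer → I₁ = ½ I₀, now polarized at 45°.
I₂ = I₁ cos²(0° − 45°) = 0.5 I₀ · cos²(45°) = 0.25 I₀.
I₃ = I₂ cos²(14° − 0°) = 0.25 I₀ · cos²(14°) = 0.2354 I₀.
So 8030 lux = 0.2354 I₀, giving I₀ = 8030/0.2354 = 3.412e+04 lux.

I₀ ≈ 3.41e4 lux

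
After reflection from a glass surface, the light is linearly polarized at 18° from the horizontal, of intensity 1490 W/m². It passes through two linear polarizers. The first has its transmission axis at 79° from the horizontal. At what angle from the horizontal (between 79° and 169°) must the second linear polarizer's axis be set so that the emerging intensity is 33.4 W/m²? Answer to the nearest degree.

I₁ = I₀ cos²(79° − 18°) = I₀ cos²(61°) = 0.235 I₀.
Target fraction: 33.4 / 1490 W/m² = 0.02242 of I₀.
Need I₂/I₀ = 0.02242, so cos²(θ − 79°) = 0.02242 / 0.235 = 0.09537.
θ − 79° = arccos(√0.09537) = 72.0°, giving θ ≈ 79 + 72.0 = 151.0°.

θ ≈ 151°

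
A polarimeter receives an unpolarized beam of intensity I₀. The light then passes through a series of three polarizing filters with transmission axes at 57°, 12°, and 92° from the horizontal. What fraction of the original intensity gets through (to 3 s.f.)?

Unpolarized light through the first polarizer → I₁ = ½ I₀, now polarized at 57°.
I₂ = I₁ cos²(12° − 57°) = 0.5 I₀ · cos²(45°) = 0.25 I₀.
I₃ = I₂ cos²(92° − 12°) = 0.25 I₀ · cos²(80°) = 0.007538 I₀.
Transmitted fraction = 0.007538.

≈ 0.00754 I₀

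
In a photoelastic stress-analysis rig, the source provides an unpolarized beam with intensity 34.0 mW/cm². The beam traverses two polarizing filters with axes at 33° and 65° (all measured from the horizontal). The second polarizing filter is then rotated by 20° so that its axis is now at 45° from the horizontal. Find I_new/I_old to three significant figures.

I_new/I_old ≈ 1.33

Before rotation:
Unpolarized light through the first polarizer → I₁ = ½ I₀, now polarized at 33°.
I₂ = I₁ cos²(65° − 33°) = 0.5 I₀ · cos²(32°) = 0.3596 I₀.
After rotation:
Unpolarized light through the first polarizer → I₁ = ½ I₀, now polarized at 33°.
I₂ = I₁ cos²(45° − 33°) = 0.5 I₀ · cos²(12°) = 0.4784 I₀.
Ratio = 0.4784 / 0.3596 = 1.33.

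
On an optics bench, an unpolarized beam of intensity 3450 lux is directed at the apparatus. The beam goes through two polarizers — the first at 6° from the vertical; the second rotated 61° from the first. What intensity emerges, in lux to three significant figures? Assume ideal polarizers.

I ≈ 405 lux

Unpolarized light through the first polarizer → I₁ = 3450 lux/2 = 1725 lux, polarized at 6°.
I₂ = I₁ · cos²(61°) = 1725 · 0.235 = 405.4 lux.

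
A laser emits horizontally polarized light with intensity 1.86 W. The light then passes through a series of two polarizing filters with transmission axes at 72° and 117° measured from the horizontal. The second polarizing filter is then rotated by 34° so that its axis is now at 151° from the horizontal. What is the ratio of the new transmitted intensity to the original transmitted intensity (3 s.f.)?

Before rotation:
I₁ = I₀ cos²(72° − 0°) = I₀ cos²(72°) = 0.09549 I₀.
I₂ = I₁ cos²(117° − 72°) = 0.09549 I₀ · cos²(45°) = 0.04775 I₀.
After rotation:
I₁ = I₀ cos²(72° − 0°) = I₀ cos²(72°) = 0.09549 I₀.
I₂ = I₁ cos²(151° − 72°) = 0.09549 I₀ · cos²(79°) = 0.003477 I₀.
Ratio = 0.003477 / 0.04775 = 0.07282.

I_new/I_old ≈ 0.0728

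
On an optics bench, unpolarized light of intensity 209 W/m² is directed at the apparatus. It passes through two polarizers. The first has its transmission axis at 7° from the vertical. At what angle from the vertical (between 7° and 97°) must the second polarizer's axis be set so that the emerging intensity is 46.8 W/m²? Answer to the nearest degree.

Unpolarized light through the first polarizer → I₁ = ½ I₀, now polarized at 7°.
Target fraction: 46.8 / 209 W/m² = 0.2239 of I₀.
Need I₂/I₀ = 0.2239, so cos²(θ − 7°) = 0.2239 / 0.5 = 0.4478.
θ − 7° = arccos(√0.4478) = 48.0°, giving θ ≈ 7 + 48.0 = 55.0°.

θ ≈ 55°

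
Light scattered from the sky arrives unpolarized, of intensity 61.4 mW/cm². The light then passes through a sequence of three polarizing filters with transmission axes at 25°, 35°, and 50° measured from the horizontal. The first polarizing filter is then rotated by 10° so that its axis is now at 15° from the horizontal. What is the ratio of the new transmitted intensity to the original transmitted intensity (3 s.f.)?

Before rotation:
Unpolarized light through the first polarizer → I₁ = ½ I₀, now polarized at 25°.
I₂ = I₁ cos²(35° − 25°) = 0.5 I₀ · cos²(10°) = 0.4849 I₀.
I₃ = I₂ cos²(50° − 35°) = 0.4849 I₀ · cos²(15°) = 0.4524 I₀.
After rotation:
Unpolarized light through the first polarizer → I₁ = ½ I₀, now polarized at 15°.
I₂ = I₁ cos²(35° − 15°) = 0.5 I₀ · cos²(20°) = 0.4415 I₀.
I₃ = I₂ cos²(50° − 35°) = 0.4415 I₀ · cos²(15°) = 0.4119 I₀.
Ratio = 0.4119 / 0.4524 = 0.9105.

I_new/I_old ≈ 0.910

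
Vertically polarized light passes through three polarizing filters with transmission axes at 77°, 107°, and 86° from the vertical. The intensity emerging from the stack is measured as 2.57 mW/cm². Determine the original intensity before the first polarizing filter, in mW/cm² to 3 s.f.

I₀ ≈ 77.7 mW/cm²

I₁ = I₀ cos²(77° − 0°) = I₀ cos²(77°) = 0.0506 I₀.
I₂ = I₁ cos²(107° − 77°) = 0.0506 I₀ · cos²(30°) = 0.03795 I₀.
I₃ = I₂ cos²(86° − 107°) = 0.03795 I₀ · cos²(21°) = 0.03308 I₀.
So 2.57 mW/cm² = 0.03308 I₀, giving I₀ = 2.57/0.03308 = 77.69 mW/cm².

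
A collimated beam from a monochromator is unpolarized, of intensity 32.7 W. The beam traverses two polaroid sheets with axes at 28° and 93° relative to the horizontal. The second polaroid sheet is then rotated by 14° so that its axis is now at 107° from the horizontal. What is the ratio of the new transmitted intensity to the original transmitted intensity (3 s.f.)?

I_new/I_old ≈ 0.204

Before rotation:
Unpolarized light through the first polarizer → I₁ = ½ I₀, now polarized at 28°.
I₂ = I₁ cos²(93° − 28°) = 0.5 I₀ · cos²(65°) = 0.0893 I₀.
After rotation:
Unpolarized light through the first polarizer → I₁ = ½ I₀, now polarized at 28°.
I₂ = I₁ cos²(107° − 28°) = 0.5 I₀ · cos²(79°) = 0.0182 I₀.
Ratio = 0.0182 / 0.0893 = 0.2038.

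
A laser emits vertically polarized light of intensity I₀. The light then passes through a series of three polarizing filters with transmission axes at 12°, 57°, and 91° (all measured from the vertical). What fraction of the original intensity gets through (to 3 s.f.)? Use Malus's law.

≈ 0.329 I₀

By Malus's law, I₁ = I₀ cos²(12° − 0°) = I₀ cos²(12°) = 0.9568 I₀.
I₂ = I₁ cos²(57° − 12°) = 0.9568 I₀ · cos²(45°) = 0.4784 I₀.
I₃ = I₂ cos²(91° − 57°) = 0.4784 I₀ · cos²(34°) = 0.3288 I₀.
Transmitted fraction = 0.3288.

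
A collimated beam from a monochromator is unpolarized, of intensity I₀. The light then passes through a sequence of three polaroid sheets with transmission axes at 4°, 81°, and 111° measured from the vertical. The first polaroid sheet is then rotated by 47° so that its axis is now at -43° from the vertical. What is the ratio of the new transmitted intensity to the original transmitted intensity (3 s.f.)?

Before rotation:
Unpolarized light through the first polarizer → I₁ = ½ I₀, now polarized at 4°.
I₂ = I₁ cos²(81° − 4°) = 0.5 I₀ · cos²(77°) = 0.0253 I₀.
I₃ = I₂ cos²(111° − 81°) = 0.0253 I₀ · cos²(30°) = 0.01898 I₀.
After rotation:
Unpolarized light through the first polarizer → I₁ = ½ I₀, now polarized at -43°.
Angle between axes 1 and 2: 56°. I₂ = 0.5 I₀ · cos²(56°) = 0.1563 I₀.
I₃ = I₂ cos²(111° − 81°) = 0.1563 I₀ · cos²(30°) = 0.1173 I₀.
Ratio = 0.1173 / 0.01898 = 6.179.

I_new/I_old ≈ 6.18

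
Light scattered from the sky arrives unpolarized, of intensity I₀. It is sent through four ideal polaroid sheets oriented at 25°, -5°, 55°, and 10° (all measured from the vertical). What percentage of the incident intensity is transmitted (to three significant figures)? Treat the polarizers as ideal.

Unpolarized light through the first polarizer → I₁ = ½ I₀, now polarized at 25°.
I₂ = I₁ cos²(-5° − 25°) = 0.5 I₀ · cos²(30°) = 0.375 I₀.
I₃ = I₂ cos²(55° + 5°) = 0.375 I₀ · cos²(60°) = 0.09375 I₀.
I₄ = I₃ cos²(10° − 55°) = 0.09375 I₀ · cos²(45°) = 0.04688 I₀.
That is 4.688% of the incident intensity.

≈ 4.69%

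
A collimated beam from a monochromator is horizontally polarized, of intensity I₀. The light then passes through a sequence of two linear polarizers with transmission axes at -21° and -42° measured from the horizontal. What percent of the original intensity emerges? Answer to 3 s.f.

I₁ = I₀ cos²(-21° − 0°) = I₀ cos²(21°) = 0.8716 I₀.
I₂ = I₁ cos²(-42° + 21°) = 0.8716 I₀ · cos²(21°) = 0.7596 I₀.
That is 75.96% of the incident intensity.

≈ 76.0%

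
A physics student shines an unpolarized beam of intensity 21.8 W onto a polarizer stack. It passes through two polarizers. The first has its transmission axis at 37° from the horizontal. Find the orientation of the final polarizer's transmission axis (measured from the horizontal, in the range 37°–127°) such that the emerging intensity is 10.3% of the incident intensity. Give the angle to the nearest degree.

θ ≈ 100°

Unpolarized light through the first polarizer → I₁ = ½ I₀, now polarized at 37°.
Need I₂/I₀ = 0.103, so cos²(θ − 37°) = 0.103 / 0.5 = 0.206.
θ − 37° = arccos(√0.206) = 63.0°, giving θ ≈ 37 + 63.0 = 100.0°.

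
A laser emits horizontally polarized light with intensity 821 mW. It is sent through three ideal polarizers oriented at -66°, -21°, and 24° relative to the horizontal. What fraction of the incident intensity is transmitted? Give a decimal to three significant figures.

I₁ = 821 mW · cos²(66°) = 135.8 mW.
I₂ = I₁ · cos²(45°) = 135.8 · 0.5 = 67.91 mW.
I₃ = I₂ · cos²(45°) = 67.91 · 0.5 = 33.96 mW.
Transmitted fraction = 0.04136.

I/I₀ ≈ 0.0414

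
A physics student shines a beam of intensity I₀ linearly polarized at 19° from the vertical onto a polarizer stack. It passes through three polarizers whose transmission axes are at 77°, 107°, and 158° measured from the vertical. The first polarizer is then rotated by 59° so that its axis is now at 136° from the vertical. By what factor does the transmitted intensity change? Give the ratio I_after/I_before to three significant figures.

Before rotation:
By Malus's law, I₁ = I₀ cos²(77° − 19°) = I₀ cos²(58°) = 0.2808 I₀.
I₂ = I₁ cos²(107° − 77°) = 0.2808 I₀ · cos²(30°) = 0.2106 I₀.
I₃ = I₂ cos²(158° − 107°) = 0.2106 I₀ · cos²(51°) = 0.08341 I₀.
After rotation:
I₁ = I₀ cos²(136° − 19°) = I₀ cos²(63°) = 0.2061 I₀.
I₂ = I₁ cos²(107° − 136°) = 0.2061 I₀ · cos²(29°) = 0.1577 I₀.
I₃ = I₂ cos²(158° − 107°) = 0.1577 I₀ · cos²(51°) = 0.06244 I₀.
Ratio = 0.06244 / 0.08341 = 0.7486.

I_new/I_old ≈ 0.749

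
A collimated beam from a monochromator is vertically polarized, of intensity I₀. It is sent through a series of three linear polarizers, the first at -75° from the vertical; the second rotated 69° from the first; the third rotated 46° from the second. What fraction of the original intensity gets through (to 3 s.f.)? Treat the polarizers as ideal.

I₁ = I₀ cos²(-75° − 0°) = I₀ cos²(75°) = 0.06699 I₀.
I₂ = I₁ cos²(69°) = 0.06699 · 0.1284 I₀ = 0.008603 I₀.
I₃ = I₂ cos²(46°) = 0.008603 · 0.4826 I₀ = 0.004151 I₀.
Transmitted fraction = 0.004151.

≈ 0.00415 I₀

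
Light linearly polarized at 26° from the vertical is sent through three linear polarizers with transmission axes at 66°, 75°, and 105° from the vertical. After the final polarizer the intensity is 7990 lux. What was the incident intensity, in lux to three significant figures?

I₀ ≈ 1.86e4 lux

I₁ = I₀ cos²(66° − 26°) = I₀ cos²(40°) = 0.5868 I₀.
I₂ = I₁ cos²(75° − 66°) = 0.5868 I₀ · cos²(9°) = 0.5725 I₀.
I₃ = I₂ cos²(105° − 75°) = 0.5725 I₀ · cos²(30°) = 0.4293 I₀.
So 7990 lux = 0.4293 I₀, giving I₀ = 7990/0.4293 = 1.861e+04 lux.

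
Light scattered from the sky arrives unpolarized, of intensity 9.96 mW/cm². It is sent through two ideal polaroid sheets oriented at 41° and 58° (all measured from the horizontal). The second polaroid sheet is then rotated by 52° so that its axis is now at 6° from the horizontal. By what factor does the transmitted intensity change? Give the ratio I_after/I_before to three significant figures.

I_new/I_old ≈ 0.734

Before rotation:
Unpolarized light through the first polarizer → I₁ = ½ I₀, now polarized at 41°.
I₂ = I₁ cos²(58° − 41°) = 0.5 I₀ · cos²(17°) = 0.4573 I₀.
After rotation:
Unpolarized light through the first polarizer → I₁ = ½ I₀, now polarized at 41°.
I₂ = I₁ cos²(6° − 41°) = 0.5 I₀ · cos²(35°) = 0.3355 I₀.
Ratio = 0.3355 / 0.4573 = 0.7337.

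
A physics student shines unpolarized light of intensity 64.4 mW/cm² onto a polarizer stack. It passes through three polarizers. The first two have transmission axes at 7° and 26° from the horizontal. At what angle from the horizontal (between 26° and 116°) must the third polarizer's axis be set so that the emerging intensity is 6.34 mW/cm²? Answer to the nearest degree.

θ ≈ 88°

Unpolarized light through the first polarizer → I₁ = ½ I₀, now polarized at 7°.
I₂ = I₁ cos²(26° − 7°) = 0.5 I₀ · cos²(19°) = 0.447 I₀.
Target fraction: 6.34 / 64.4 mW/cm² = 0.09845 of I₀.
Need I₃/I₀ = 0.09845, so cos²(θ − 26°) = 0.09845 / 0.447 = 0.2202.
θ − 26° = arccos(√0.2202) = 62.0°, giving θ ≈ 26 + 62.0 = 88.0°.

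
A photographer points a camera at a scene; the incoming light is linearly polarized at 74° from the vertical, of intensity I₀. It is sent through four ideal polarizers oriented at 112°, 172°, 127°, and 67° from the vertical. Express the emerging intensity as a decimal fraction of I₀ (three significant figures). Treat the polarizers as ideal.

I₁ = I₀ cos²(112° − 74°) = I₀ cos²(38°) = 0.621 I₀.
I₂ = I₁ cos²(172° − 112°) = 0.621 I₀ · cos²(60°) = 0.1552 I₀.
I₃ = I₂ cos²(127° − 172°) = 0.1552 I₀ · cos²(45°) = 0.07762 I₀.
I₄ = I₃ cos²(67° − 127°) = 0.07762 I₀ · cos²(60°) = 0.01941 I₀.
Transmitted fraction = 0.01941.

≈ 0.0194 I₀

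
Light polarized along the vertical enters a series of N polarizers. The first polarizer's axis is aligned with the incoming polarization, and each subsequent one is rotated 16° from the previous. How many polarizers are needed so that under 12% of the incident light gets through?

First polarizer is aligned with the polarization: full transmission.
Each further stage multiplies by cos²(16°) = 0.924.
After N polarizers: T = 0.924^(N−1). Require T < 0.12 ⇒ N−1 > ln(0.12)/ln(0.924) = 26.83, so N−1 ≥ 27 and N = 28.
Check: N=28 gives T = 0.1184 < 0.12; N=27 gives T = 0.1282.

N = 28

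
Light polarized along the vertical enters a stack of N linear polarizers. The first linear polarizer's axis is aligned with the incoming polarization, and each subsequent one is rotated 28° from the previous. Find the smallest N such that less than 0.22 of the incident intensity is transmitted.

First polarizer is aligned with the polarization: full transmission.
Each further stage multiplies by cos²(28°) = 0.7796.
After N polarizers: T = 0.7796^(N−1). Require T < 0.22 ⇒ N−1 > ln(0.22)/ln(0.7796) = 6.08, so N−1 ≥ 7 and N = 8.
Check: N=8 gives T = 0.175 < 0.22; N=7 gives T = 0.2245.

N = 8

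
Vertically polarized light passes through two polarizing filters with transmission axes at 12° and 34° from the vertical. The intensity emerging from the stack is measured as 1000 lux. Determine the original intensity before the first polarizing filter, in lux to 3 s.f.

By Malus's law, I₁ = I₀ cos²(12° − 0°) = I₀ cos²(12°) = 0.9568 I₀.
I₂ = I₁ cos²(34° − 12°) = 0.9568 I₀ · cos²(22°) = 0.8225 I₀.
So 1000 lux = 0.8225 I₀, giving I₀ = 1000/0.8225 = 1216 lux.

I₀ ≈ 1220 lux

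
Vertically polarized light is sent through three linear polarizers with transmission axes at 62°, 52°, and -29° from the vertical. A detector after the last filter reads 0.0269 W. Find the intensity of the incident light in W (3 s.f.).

I₀ ≈ 5.14 W

By Malus's law, I₁ = I₀ cos²(62° − 0°) = I₀ cos²(62°) = 0.2204 I₀.
I₂ = I₁ cos²(52° − 62°) = 0.2204 I₀ · cos²(10°) = 0.2138 I₀.
I₃ = I₂ cos²(-29° − 52°) = 0.2138 I₀ · cos²(81°) = 0.005231 I₀.
So 0.0269 W = 0.005231 I₀, giving I₀ = 0.0269/0.005231 = 5.142 W.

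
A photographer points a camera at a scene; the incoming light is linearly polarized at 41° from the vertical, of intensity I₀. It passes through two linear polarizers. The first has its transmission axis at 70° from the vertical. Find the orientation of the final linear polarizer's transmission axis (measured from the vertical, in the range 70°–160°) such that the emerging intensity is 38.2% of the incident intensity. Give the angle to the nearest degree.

θ ≈ 115°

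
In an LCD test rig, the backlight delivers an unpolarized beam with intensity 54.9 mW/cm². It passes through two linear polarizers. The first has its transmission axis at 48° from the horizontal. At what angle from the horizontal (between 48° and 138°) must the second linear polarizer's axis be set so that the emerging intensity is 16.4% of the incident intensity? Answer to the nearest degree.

θ ≈ 103°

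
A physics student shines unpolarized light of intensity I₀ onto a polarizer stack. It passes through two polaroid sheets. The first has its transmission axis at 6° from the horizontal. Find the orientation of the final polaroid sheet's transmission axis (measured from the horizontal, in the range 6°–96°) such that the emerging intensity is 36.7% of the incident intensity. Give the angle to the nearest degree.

θ ≈ 37°

Unpolarized light through the first polarizer → I₁ = ½ I₀, now polarized at 6°.
Need I₂/I₀ = 0.367, so cos²(θ − 6°) = 0.367 / 0.5 = 0.734.
θ − 6° = arccos(√0.734) = 31.0°, giving θ ≈ 6 + 31.0 = 37.0°.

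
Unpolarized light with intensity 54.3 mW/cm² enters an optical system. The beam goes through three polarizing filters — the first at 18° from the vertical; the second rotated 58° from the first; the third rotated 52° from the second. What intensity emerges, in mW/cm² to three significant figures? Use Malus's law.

Unpolarized light through the first polarizer → I₁ = 54.3 mW/cm²/2 = 27.15 mW/cm², polarized at 18°.
I₂ = I₁ · cos²(58°) = 27.15 · 0.2808 = 7.624 mW/cm².
I₃ = I₂ · cos²(52°) = 7.624 · 0.379 = 2.89 mW/cm².

I ≈ 2.89 mW/cm²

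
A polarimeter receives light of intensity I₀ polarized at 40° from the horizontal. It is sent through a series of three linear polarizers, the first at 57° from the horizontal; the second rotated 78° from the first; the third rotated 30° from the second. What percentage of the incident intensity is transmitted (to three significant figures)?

By Malus's law, I₁ = I₀ cos²(57° − 40°) = I₀ cos²(17°) = 0.9145 I₀.
I₂ = I₁ cos²(78°) = 0.9145 · 0.04323 I₀ = 0.03953 I₀.
I₃ = I₂ cos²(30°) = 0.03953 · 0.75 I₀ = 0.02965 I₀.
That is 2.965% of the incident intensity.

≈ 2.96%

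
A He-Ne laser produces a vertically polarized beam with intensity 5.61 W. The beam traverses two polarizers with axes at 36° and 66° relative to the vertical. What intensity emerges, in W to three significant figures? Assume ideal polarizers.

By Malus's law, I₁ = 5.61 W · cos²(36°) = 3.672 W.
I₂ = I₁ · cos²(30°) = 3.672 · 0.75 = 2.754 W.

I ≈ 2.75 W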